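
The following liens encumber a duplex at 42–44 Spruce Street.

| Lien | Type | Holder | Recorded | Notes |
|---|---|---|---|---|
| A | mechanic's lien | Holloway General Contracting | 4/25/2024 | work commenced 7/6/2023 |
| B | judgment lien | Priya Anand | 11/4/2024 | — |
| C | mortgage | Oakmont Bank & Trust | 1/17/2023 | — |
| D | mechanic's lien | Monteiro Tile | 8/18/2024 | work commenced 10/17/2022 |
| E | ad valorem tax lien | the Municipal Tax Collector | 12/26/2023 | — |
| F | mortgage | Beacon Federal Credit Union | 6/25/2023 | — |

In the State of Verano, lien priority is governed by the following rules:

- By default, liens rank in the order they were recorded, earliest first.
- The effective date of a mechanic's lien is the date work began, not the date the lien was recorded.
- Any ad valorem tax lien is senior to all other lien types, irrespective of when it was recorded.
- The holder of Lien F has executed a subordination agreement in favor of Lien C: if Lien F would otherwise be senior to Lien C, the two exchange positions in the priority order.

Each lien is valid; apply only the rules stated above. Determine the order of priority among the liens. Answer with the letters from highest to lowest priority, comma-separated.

Effective dates: A is treated as recorded 7/6/2023, the work-commencement date; D relates back to 10/17/2022 (work commenced).
E is an ad valorem tax lien, so it outranks all other liens regardless of date.
Among the remaining liens, by effective date: D (10/17/2022), C (1/17/2023), F (6/25/2023), A (7/6/2023), B (11/4/2024).
F already ranks below C; the subordination has no effect.

E, D, C, F, A, B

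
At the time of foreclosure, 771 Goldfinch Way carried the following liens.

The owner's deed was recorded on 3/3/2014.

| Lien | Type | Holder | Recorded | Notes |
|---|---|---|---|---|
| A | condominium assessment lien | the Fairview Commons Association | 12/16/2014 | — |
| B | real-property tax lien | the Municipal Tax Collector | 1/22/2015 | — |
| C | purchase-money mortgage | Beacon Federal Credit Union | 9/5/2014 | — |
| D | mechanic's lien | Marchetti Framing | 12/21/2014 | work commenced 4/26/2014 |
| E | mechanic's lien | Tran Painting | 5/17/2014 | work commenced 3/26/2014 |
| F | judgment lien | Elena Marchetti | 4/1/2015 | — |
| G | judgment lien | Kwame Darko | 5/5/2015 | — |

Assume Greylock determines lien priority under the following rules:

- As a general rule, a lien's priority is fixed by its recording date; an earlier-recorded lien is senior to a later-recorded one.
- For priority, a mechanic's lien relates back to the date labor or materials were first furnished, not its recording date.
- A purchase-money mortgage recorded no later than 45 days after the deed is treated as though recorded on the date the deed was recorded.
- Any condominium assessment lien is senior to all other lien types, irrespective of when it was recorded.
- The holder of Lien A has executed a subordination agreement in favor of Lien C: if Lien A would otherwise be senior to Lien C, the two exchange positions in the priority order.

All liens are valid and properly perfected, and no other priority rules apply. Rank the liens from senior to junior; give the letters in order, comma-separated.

C, E, D, A, B, F, G

Effective dates after the stated exceptions: C was recorded 186 days after the deed, outside the 45-day window, so it keeps its recording date; D is treated as recorded 4/26/2014, the work-commencement date; E relates back to 3/26/2014 (work commenced).
A is a condominium assessment lien, so it outranks all other liens regardless of date.
Among the remaining liens, by effective date: E (3/26/2014), D (4/26/2014), C (9/5/2014), B (1/22/2015), F (4/1/2015), G (5/5/2015).
A would otherwise be senior to C, so under the subordination agreement A and C exchange positions.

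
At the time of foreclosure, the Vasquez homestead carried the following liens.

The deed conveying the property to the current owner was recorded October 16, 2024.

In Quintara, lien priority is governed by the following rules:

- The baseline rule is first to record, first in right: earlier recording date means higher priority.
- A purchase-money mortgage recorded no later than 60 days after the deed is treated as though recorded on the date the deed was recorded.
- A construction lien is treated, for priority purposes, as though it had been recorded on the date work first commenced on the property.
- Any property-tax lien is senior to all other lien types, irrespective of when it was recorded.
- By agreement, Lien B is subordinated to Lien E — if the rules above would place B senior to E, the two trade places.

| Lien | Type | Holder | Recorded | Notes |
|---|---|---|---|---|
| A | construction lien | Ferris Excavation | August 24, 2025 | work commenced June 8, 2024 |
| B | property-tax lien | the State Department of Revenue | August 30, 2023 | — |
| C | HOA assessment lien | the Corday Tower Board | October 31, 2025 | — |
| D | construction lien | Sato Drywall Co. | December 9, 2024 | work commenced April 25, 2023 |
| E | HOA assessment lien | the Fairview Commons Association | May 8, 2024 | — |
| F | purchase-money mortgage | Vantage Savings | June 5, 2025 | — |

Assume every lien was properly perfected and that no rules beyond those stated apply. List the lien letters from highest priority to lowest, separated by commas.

Effective dates after the stated exceptions: A's effective date is June 8, 2024, when work began; D's effective date is April 25, 2023, when work began; F missed the 60-day window (232 days after the deed), so its recording date stands.
B is a property-tax lien, so it outranks all other liens regardless of date.
Remaining liens by effective date: D (April 25, 2023), E (May 8, 2024), A (June 8, 2024), F (June 5, 2025), C (October 31, 2025).
The subordination applies — B was senior to E — so B and E swap.

E, D, B, A, F, C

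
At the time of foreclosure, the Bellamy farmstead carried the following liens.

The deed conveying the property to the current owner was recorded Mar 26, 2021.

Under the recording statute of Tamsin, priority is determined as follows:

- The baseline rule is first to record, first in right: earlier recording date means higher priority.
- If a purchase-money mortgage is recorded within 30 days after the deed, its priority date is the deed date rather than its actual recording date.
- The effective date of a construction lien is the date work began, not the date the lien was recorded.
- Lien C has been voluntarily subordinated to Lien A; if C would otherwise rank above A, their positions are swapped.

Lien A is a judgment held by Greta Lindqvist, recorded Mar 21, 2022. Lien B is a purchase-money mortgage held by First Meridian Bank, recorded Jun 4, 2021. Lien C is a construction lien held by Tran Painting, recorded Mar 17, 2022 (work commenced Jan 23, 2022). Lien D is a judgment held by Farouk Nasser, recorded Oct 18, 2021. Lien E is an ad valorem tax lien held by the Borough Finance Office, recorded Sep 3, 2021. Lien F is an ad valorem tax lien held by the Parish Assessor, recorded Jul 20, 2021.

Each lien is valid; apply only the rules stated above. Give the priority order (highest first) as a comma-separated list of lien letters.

B, F, E, D, A, C

Adjusting effective dates: B was recorded 70 days after the deed — beyond 30 days — so no relation-back applies; C relates back to Jan 23, 2022 (work commenced).
By effective date, earliest first: B (Jun 4, 2021), F (Jul 20, 2021), E (Sep 3, 2021), D (Oct 18, 2021), C (Jan 23, 2022), A (Mar 21, 2022).
C is senior to A before the subordination, so the two trade places.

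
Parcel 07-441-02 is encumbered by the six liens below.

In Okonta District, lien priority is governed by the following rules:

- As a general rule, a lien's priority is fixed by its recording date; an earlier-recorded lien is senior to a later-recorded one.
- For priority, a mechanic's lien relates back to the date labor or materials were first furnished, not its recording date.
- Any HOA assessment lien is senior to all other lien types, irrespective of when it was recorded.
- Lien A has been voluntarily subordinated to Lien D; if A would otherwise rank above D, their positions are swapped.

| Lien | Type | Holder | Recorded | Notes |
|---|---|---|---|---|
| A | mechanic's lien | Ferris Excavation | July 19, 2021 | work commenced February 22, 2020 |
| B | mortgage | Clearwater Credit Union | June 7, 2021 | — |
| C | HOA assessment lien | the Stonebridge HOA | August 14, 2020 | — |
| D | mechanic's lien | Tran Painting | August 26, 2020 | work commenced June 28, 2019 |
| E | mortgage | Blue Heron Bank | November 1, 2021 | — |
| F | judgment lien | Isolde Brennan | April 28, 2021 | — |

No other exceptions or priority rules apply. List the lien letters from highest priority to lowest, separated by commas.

Effective dates: A relates back to February 22, 2020 (work commenced); D's effective date is June 28, 2019, when work began.
As an HOA assessment lien, C is senior to every other lien.
Ordering the rest by effective date: D (June 28, 2019), A (February 22, 2020), F (April 28, 2021), B (June 7, 2021), E (November 1, 2021).
Since A is not senior to D, the subordination leaves the order unchanged.

C, D, A, F, B, E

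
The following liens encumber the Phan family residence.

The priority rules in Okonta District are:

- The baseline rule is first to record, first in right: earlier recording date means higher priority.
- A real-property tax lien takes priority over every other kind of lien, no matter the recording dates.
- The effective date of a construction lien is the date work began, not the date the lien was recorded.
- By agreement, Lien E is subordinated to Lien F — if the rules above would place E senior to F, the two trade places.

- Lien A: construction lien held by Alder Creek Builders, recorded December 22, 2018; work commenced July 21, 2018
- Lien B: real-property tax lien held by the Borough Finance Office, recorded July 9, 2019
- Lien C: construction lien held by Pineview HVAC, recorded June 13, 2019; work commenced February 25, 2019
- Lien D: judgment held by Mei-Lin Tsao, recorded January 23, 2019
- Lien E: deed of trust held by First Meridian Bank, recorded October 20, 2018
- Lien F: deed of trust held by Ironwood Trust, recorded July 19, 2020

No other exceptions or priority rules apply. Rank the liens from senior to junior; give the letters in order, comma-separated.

Effective dates after the stated exceptions: A's effective date is July 21, 2018, when work began; C's effective date is February 25, 2019, when work began.
B, as a real-property tax lien, has superpriority and ranks first.
Remaining liens by effective date: A (July 21, 2018), E (October 20, 2018), D (January 23, 2019), C (February 25, 2019), F (July 19, 2020).
The subordination applies — E was senior to F — so E and F swap.

B, A, F, D, C, E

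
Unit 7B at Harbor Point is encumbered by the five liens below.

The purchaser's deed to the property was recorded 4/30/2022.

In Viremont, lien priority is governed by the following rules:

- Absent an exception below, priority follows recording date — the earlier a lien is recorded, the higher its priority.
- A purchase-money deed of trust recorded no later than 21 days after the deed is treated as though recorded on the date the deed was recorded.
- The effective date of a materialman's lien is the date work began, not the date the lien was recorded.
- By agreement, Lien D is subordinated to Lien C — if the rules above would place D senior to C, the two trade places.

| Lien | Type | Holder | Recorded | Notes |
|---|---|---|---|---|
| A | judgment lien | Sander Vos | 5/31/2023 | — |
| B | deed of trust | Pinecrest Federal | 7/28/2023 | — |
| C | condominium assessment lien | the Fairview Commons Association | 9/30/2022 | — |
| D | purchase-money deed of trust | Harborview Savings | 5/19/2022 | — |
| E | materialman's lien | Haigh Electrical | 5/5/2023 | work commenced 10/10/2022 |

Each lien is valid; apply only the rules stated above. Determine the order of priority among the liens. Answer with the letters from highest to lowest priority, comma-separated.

C, D, E, A, B

Effective dates: D's effective date is the deed date, 4/30/2022; E is treated as recorded 10/10/2022, the work-commencement date.
By effective date: D (4/30/2022), C (9/30/2022), E (10/10/2022), A (5/31/2023), B (7/28/2023).
D is senior to C before the subordination, so the two trade places.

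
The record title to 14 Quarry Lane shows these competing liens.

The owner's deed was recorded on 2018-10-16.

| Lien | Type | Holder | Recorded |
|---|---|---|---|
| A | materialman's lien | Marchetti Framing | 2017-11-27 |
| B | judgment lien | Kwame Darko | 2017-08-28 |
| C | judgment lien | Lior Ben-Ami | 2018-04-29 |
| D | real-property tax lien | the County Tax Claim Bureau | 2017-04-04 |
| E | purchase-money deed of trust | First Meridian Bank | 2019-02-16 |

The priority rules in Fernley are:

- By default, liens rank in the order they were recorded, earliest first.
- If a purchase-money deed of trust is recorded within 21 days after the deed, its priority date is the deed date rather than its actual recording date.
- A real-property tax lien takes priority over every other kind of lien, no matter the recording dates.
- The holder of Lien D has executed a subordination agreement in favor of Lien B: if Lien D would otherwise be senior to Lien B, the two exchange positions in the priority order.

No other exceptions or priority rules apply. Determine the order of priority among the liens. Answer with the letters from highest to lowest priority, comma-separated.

First, effective dates: E was recorded 123 days after the deed — beyond 21 days — so no relation-back applies.
D, as a real-property tax lien, has superpriority and ranks first.
Ordering the rest by effective date: B (2017-08-28), A (2017-11-27), C (2018-04-29), E (2019-02-16).
The subordination applies — D was senior to B — so D and B swap.

B, D, A, C, E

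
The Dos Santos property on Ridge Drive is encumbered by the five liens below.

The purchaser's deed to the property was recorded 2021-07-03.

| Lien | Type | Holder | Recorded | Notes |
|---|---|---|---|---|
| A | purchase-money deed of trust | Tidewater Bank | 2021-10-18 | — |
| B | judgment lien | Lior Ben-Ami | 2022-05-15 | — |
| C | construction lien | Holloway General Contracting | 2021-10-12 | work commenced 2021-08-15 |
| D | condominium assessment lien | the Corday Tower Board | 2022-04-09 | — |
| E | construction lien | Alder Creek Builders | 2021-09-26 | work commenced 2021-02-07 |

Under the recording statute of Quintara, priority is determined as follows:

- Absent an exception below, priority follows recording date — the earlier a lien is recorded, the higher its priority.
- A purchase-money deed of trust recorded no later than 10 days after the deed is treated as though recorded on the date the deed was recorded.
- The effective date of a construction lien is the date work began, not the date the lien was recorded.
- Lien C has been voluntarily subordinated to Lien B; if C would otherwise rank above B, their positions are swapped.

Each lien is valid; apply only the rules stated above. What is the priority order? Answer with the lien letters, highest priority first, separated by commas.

E, B, A, D, C

Effective dates: A missed the 10-day window (107 days after the deed), so its recording date stands; C's effective date is 2021-08-15, when work began; E is treated as recorded 2021-02-07, the work-commencement date.
Sorted by effective date: E (2021-02-07), C (2021-08-15), A (2021-10-18), D (2022-04-09), B (2022-05-15).
The subordination applies — C was senior to B — so C and B swap.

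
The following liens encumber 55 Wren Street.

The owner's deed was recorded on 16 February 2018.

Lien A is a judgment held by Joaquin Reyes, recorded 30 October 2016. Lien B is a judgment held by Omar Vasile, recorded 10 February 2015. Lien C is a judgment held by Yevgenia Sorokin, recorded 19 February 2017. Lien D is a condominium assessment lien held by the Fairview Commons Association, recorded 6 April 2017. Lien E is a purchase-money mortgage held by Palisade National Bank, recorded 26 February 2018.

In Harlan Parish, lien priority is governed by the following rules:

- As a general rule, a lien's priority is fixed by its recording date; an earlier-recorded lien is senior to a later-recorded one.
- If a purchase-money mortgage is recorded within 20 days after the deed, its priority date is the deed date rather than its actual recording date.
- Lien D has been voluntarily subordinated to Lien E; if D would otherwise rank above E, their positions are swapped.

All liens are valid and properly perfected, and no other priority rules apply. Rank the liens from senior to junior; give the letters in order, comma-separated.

Adjusting effective dates: E's effective date is the deed date, 16 February 2018.
By effective date, earliest first: B (10 February 2015), A (30 October 2016), C (19 February 2017), D (6 April 2017), E (16 February 2018).
D would otherwise be senior to E, so under the subordination agreement D and E exchange positions.

B, A, C, E, D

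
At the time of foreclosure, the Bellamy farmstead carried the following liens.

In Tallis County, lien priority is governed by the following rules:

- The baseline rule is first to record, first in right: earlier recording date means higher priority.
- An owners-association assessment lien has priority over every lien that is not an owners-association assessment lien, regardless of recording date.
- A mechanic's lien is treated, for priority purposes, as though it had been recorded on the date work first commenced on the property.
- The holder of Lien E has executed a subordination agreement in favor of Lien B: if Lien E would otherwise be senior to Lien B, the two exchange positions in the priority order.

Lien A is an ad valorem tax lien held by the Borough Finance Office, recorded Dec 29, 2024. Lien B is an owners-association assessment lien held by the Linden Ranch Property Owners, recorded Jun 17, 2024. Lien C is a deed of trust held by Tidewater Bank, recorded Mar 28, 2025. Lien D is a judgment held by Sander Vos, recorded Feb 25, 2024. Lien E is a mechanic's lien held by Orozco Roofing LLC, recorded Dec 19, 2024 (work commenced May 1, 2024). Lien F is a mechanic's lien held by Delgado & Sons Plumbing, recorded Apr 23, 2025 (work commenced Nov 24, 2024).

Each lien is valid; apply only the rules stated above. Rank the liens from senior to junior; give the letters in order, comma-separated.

First, effective dates: E is treated as recorded May 1, 2024, the work-commencement date; F is treated as recorded Nov 24, 2024, the work-commencement date.
B is an owners-association assessment lien, so it outranks all other liens regardless of date.
Ordering the rest by effective date: D (Feb 25, 2024), E (May 1, 2024), F (Nov 24, 2024), A (Dec 29, 2024), C (Mar 28, 2025).
Since E is not senior to B, the subordination leaves the order unchanged.

B, D, E, F, A, C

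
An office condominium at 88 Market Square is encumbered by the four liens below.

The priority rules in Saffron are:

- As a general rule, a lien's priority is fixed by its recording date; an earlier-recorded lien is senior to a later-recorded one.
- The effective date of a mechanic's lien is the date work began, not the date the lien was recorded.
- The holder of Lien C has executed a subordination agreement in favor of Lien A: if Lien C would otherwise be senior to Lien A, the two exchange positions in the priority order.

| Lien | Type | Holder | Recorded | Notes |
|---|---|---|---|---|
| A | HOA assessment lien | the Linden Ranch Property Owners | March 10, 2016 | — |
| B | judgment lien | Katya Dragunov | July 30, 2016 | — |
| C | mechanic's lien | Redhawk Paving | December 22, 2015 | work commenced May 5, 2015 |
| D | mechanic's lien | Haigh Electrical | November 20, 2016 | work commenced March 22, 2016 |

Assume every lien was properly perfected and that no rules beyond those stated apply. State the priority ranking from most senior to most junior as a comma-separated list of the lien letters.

A, C, D, B

First, effective dates: C is treated as recorded May 5, 2015, the work-commencement date; D's effective date is March 22, 2016, when work began.
By effective date: C (May 5, 2015), A (March 10, 2016), D (March 22, 2016), B (July 30, 2016).
C would otherwise be senior to A, so under the subordination agreement C and A exchange positions.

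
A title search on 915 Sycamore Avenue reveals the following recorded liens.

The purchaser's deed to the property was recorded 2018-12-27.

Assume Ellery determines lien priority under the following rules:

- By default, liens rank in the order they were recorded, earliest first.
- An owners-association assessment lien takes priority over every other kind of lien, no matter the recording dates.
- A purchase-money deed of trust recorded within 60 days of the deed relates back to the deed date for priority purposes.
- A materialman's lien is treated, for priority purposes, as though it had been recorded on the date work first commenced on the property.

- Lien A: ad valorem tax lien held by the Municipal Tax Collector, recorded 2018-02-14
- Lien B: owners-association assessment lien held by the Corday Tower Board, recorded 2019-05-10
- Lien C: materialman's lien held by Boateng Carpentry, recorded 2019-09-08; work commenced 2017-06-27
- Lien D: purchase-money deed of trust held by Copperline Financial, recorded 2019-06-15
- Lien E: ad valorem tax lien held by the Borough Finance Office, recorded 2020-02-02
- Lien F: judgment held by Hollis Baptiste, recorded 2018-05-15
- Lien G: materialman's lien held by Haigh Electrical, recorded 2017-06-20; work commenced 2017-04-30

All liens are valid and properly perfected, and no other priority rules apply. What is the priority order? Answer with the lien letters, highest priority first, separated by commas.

B, G, C, A, F, D, E

First, effective dates: C's effective date is 2017-06-27, when work began; D missed the 60-day window (170 days after the deed), so its recording date stands; G's effective date is 2017-04-30, when work began.
As an owners-association assessment lien, B is senior to every other lien.
Among the remaining liens, by effective date: G (2017-04-30), C (2017-06-27), A (2018-02-14), F (2018-05-15), D (2019-06-15), E (2020-02-02).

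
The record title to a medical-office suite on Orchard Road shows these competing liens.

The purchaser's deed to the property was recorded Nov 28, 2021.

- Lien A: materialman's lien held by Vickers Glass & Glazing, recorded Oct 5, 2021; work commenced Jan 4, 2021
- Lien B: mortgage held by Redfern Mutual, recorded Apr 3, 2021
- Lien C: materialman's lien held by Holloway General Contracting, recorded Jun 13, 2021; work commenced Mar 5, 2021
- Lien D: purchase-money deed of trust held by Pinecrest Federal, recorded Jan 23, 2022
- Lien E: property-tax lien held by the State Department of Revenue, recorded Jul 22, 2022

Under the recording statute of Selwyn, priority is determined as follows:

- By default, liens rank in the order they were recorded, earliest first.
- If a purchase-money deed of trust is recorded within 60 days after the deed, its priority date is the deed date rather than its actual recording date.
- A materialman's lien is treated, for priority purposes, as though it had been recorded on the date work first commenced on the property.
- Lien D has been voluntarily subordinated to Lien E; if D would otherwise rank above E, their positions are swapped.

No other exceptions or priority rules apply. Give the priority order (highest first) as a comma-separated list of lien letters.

Adjusting effective dates: A's effective date is Jan 4, 2021, when work began; C's effective date is Mar 5, 2021, when work began; D was recorded within the 60-day window, so its effective date is the deed date Nov 28, 2021.
By effective date, earliest first: A (Jan 4, 2021), C (Mar 5, 2021), B (Apr 3, 2021), D (Nov 28, 2021), E (Jul 22, 2022).
The subordination applies — D was senior to E — so D and E swap.

A, C, B, E, D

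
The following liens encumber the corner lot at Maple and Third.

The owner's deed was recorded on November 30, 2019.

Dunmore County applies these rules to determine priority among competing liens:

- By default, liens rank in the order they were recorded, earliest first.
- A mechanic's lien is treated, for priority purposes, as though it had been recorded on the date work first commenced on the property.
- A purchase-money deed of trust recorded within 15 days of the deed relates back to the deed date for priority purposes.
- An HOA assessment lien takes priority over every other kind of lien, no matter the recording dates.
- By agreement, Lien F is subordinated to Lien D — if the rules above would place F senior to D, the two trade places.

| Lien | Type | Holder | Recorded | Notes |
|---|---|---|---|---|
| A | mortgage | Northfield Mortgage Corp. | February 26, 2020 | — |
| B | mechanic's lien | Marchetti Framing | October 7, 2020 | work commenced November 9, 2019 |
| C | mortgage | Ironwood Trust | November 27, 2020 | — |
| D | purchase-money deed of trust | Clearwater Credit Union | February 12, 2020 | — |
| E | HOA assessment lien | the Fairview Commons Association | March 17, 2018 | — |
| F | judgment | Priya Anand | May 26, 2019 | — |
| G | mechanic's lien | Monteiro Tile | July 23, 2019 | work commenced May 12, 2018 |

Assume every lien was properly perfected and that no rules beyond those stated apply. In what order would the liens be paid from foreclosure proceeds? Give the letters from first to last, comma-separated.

Adjusting effective dates: B is treated as recorded November 9, 2019, the work-commencement date; D was recorded 74 days after the deed, outside the 15-day window, so it keeps its recording date; G is treated as recorded May 12, 2018, the work-commencement date.
As an HOA assessment lien, E is senior to every other lien.
Remaining liens by effective date: G (May 12, 2018), F (May 26, 2019), B (November 9, 2019), D (February 12, 2020), A (February 26, 2020), C (November 27, 2020).
F is senior to D before the subordination, so the two trade places.

E, G, D, B, F, A, C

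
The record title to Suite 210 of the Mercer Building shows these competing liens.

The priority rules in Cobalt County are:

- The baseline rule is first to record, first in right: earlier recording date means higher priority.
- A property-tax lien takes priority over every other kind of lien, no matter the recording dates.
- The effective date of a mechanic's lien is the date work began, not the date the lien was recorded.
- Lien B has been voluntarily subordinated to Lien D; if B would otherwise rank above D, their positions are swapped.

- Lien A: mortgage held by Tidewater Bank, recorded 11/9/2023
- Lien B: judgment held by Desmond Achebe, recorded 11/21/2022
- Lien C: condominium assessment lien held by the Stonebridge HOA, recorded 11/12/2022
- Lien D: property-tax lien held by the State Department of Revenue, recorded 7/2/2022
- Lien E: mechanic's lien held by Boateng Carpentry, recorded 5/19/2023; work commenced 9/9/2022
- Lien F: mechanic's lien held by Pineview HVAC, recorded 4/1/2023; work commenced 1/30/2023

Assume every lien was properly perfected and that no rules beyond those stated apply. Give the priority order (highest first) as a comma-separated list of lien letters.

Adjusting effective dates: E is treated as recorded 9/9/2022, the work-commencement date; F's effective date is 1/30/2023, when work began.
D, as a property-tax lien, has superpriority and ranks first.
Remaining liens by effective date: E (9/9/2022), C (11/12/2022), B (11/21/2022), F (1/30/2023), A (11/9/2023).
B already ranks below D; the subordination has no effect.

D, E, C, B, F, A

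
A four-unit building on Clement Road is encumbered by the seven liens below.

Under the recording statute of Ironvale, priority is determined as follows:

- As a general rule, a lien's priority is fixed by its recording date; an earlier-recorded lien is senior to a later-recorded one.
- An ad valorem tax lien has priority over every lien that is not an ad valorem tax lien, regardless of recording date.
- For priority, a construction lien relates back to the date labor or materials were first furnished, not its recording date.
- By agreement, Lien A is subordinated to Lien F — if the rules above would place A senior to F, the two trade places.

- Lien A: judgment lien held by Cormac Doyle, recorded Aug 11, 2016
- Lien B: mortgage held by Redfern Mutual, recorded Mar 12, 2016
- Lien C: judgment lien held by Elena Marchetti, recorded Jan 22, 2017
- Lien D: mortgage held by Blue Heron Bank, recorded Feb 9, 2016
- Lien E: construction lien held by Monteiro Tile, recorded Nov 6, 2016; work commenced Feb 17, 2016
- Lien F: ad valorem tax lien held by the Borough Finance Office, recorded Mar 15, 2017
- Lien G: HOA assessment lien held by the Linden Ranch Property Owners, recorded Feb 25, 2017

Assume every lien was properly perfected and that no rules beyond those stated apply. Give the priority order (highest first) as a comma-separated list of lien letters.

First, effective dates: E's effective date is Feb 17, 2016, when work began.
As an ad valorem tax lien, F is senior to every other lien.
The other liens, earliest effective date first: D (Feb 9, 2016), E (Feb 17, 2016), B (Mar 12, 2016), A (Aug 11, 2016), C (Jan 22, 2017), G (Feb 25, 2017).
A is already junior to F, so the subordination agreement changes nothing.

F, D, E, B, A, C, G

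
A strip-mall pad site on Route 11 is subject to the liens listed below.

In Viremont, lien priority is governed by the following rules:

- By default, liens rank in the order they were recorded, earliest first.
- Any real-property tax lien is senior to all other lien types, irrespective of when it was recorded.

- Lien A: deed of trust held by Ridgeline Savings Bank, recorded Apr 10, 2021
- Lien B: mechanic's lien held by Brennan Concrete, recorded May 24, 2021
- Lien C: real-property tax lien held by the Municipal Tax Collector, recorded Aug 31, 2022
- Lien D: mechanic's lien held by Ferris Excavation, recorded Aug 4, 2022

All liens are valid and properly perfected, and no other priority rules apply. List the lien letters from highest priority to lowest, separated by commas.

C, A, B, D

C is a real-property tax lien, so it outranks all other liens regardless of date.
The other liens, earliest effective date first: A (Apr 10, 2021), B (May 24, 2021), D (Aug 4, 2022).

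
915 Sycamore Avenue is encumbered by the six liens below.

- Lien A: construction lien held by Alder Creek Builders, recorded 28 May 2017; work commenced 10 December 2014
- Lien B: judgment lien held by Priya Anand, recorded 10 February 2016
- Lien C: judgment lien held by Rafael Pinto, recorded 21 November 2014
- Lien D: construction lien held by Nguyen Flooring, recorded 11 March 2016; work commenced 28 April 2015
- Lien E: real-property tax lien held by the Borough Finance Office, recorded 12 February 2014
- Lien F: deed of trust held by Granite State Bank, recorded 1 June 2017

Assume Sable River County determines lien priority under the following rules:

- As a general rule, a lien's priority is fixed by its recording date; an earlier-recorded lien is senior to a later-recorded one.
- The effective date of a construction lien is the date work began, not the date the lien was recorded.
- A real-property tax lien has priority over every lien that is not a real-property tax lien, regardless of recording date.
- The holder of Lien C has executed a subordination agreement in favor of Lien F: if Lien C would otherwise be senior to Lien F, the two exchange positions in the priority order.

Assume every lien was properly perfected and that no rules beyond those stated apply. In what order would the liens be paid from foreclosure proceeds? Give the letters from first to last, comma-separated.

E, F, A, D, B, C

First, effective dates: A relates back to 10 December 2014 (work commenced); D relates back to 28 April 2015 (work commenced).
E is a real-property tax lien, so it outranks all other liens regardless of date.
Ordering the rest by effective date: C (21 November 2014), A (10 December 2014), D (28 April 2015), B (10 February 2016), F (1 June 2017).
C would otherwise be senior to F, so under the subordination agreement C and F exchange positions.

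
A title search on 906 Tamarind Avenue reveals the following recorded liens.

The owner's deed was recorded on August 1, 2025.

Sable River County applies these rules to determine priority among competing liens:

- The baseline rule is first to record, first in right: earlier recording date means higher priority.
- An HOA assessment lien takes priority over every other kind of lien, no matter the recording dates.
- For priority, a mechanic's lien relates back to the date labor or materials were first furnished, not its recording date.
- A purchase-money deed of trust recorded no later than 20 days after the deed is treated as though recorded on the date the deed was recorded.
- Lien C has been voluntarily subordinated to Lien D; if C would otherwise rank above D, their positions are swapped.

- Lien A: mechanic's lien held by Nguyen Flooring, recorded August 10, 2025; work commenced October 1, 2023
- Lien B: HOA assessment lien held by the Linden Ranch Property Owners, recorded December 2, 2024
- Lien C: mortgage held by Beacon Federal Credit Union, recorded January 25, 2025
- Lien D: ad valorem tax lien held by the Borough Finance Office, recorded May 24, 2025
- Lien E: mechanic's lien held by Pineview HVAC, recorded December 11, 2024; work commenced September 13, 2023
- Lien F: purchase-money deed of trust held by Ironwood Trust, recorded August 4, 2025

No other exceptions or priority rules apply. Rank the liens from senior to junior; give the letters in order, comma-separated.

B, E, A, D, C, F

Effective dates after the stated exceptions: A is treated as recorded October 1, 2023, the work-commencement date; E relates back to September 13, 2023 (work commenced); F was recorded within the 20-day window, so its effective date is the deed date August 1, 2025.
B is an HOA assessment lien, so it outranks all other liens regardless of date.
Ordering the rest by effective date: E (September 13, 2023), A (October 1, 2023), C (January 25, 2025), D (May 24, 2025), F (August 1, 2025).
C is senior to D before the subordination, so the two trade places.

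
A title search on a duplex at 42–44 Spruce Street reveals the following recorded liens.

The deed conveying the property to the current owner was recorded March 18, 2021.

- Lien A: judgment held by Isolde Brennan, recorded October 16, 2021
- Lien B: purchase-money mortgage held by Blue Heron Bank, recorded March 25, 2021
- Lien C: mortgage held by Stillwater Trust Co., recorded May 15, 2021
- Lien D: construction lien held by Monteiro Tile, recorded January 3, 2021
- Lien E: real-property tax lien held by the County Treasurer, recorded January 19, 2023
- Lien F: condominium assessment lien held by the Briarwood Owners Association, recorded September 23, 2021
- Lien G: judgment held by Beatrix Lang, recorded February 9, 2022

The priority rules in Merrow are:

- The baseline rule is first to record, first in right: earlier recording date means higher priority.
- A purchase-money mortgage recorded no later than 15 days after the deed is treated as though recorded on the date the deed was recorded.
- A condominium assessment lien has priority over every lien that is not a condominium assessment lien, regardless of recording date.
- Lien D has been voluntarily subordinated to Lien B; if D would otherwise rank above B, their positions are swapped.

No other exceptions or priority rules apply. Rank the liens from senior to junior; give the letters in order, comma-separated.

Adjusting effective dates: B was recorded within the 15-day window, so its effective date is the deed date March 18, 2021.
F is a condominium assessment lien, so it outranks all other liens regardless of date.
Among the remaining liens, by effective date: D (January 3, 2021), B (March 18, 2021), C (May 15, 2021), A (October 16, 2021), G (February 9, 2022), E (January 19, 2023).
D would otherwise be senior to B, so under the subordination agreement D and B exchange positions.

F, B, D, C, A, G, E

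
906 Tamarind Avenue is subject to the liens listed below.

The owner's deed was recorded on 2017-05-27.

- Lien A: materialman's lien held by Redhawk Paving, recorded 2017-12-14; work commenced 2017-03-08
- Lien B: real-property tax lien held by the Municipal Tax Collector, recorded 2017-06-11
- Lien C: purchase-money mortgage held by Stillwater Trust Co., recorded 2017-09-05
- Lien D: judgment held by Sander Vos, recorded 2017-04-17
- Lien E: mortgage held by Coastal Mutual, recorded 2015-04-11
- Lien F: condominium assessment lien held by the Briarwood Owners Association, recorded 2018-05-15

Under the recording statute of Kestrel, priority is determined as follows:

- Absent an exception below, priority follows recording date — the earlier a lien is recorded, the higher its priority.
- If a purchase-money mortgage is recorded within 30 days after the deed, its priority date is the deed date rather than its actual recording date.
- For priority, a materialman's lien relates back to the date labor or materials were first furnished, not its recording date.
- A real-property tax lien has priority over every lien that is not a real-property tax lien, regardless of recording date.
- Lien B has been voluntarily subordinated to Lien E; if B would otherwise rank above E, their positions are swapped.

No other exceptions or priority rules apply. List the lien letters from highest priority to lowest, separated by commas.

Effective dates: A's effective date is 2017-03-08, when work began; C was recorded 101 days after the deed — beyond 30 days — so no relation-back applies.
B is a real-property tax lien and takes priority over every other lien.
Remaining liens by effective date: E (2015-04-11), A (2017-03-08), D (2017-04-17), C (2017-09-05), F (2018-05-15).
Because B would otherwise rank above E, the subordination swaps them.

E, B, A, D, C, F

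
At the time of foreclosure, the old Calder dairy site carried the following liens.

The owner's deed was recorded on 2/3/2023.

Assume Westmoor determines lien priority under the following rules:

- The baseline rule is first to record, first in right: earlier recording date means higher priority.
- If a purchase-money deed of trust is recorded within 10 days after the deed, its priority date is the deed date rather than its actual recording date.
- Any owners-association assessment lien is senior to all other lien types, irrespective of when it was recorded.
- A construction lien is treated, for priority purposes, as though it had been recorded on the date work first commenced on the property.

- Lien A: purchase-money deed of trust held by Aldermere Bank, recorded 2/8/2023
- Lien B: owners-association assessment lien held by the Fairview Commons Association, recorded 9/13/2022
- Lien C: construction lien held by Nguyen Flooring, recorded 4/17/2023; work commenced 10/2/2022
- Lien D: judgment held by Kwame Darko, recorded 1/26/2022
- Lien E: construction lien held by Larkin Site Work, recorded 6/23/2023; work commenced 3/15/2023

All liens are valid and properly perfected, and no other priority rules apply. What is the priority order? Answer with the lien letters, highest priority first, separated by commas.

B, D, C, A, E

Effective dates after the stated exceptions: A's effective date is the deed date, 2/3/2023; C is treated as recorded 10/2/2022, the work-commencement date; E's effective date is 3/15/2023, when work began.
B, as an owners-association assessment lien, has superpriority and ranks first.
Ordering the rest by effective date: D (1/26/2022), C (10/2/2022), A (2/3/2023), E (3/15/2023).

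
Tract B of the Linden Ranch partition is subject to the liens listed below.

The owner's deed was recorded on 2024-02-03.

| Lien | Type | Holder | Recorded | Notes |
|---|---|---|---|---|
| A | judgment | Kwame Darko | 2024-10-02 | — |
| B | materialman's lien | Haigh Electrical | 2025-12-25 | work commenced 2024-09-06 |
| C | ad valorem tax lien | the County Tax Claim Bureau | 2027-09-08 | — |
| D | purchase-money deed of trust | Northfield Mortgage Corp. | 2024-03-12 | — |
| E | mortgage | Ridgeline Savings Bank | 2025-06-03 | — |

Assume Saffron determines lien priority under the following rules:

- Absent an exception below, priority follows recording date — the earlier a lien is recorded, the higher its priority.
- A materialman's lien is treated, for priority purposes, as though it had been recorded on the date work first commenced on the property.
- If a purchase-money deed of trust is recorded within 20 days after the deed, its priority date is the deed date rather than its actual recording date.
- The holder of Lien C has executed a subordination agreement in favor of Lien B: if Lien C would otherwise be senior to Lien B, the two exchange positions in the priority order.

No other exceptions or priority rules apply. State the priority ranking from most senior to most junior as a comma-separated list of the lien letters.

Effective dates: B is treated as recorded 2024-09-06, the work-commencement date; D was recorded 38 days after the deed, outside the 20-day window, so it keeps its recording date.
Sorted by effective date: D (2024-03-12), B (2024-09-06), A (2024-10-02), E (2025-06-03), C (2027-09-08).
C is already junior to B, so the subordination agreement changes nothing.

D, B, A, E, C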